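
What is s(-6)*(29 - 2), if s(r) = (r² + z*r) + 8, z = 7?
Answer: 54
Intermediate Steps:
s(r) = 8 + r² + 7*r (s(r) = (r² + 7*r) + 8 = 8 + r² + 7*r)
s(-6)*(29 - 2) = (8 + (-6)² + 7*(-6))*(29 - 2) = (8 + 36 - 42)*27 = 2*27 = 54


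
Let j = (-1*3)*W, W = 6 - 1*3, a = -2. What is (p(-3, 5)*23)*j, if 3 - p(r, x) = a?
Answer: -1035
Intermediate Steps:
W = 3 (W = 6 - 3 = 3)
p(r, x) = 5 (p(r, x) = 3 - 1*(-2) = 3 + 2 = 5)
j = -9 (j = -1*3*3 = -3*3 = -9)
(p(-3, 5)*23)*j = (5*23)*(-9) = 115*(-9) = -1035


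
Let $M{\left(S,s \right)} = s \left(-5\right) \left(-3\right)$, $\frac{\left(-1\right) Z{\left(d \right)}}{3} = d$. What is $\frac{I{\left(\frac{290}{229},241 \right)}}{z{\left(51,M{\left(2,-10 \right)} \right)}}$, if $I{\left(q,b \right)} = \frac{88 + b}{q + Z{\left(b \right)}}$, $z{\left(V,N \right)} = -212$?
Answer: $\frac{10763}{5005532} \approx 0.0021502$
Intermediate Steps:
$Z{\left(d \right)} = - 3 d$
$M{\left(S,s \right)} = 15 s$ ($M{\left(S,s \right)} = - 5 s \left(-3\right) = 15 s$)
$I{\left(q,b \right)} = \frac{88 + b}{q - 3 b}$
$\frac{I{\left(\frac{290}{229},241 \right)}}{z{\left(51,M{\left(2,-10 \right)} \right)}} = \frac{\frac{1}{\frac{290}{229} - 723} \left(88 + 241\right)}{-212} = \frac{1}{290 \cdot \frac{1}{229} - 723} \cdot 329 \left(- \frac{1}{212}\right) = \frac{1}{\frac{290}{229} - 723} \cdot 329 \left(- \frac{1}{212}\right) = \frac{1}{- \frac{165277}{229}} \cdot 329 \left(- \frac{1}{212}\right) = \left(- \frac{229}{165277}\right) 329 \left(- \frac{1}{212}\right) = \left(- \frac{10763}{23611}\right) \left(- \frac{1}{212}\right) = \frac{10763}{5005532}$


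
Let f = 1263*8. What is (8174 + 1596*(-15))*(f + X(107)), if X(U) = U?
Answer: -160986626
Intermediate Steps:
f = 10104
(8174 + 1596*(-15))*(f + X(107)) = (8174 + 1596*(-15))*(10104 + 107) = (8174 - 23940)*10211 = -15766*10211 = -160986626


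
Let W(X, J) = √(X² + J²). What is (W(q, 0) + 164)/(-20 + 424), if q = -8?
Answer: 43/101 ≈ 0.42574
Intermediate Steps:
W(X, J) = √(J² + X²)
(W(q, 0) + 164)/(-20 + 424) = (√(0² + (-8)²) + 164)/(-20 + 424) = (√(0 + 64) + 164)/404 = (√64 + 164)*(1/404) = (8 + 164)*(1/404) = 172*(1/404) = 43/101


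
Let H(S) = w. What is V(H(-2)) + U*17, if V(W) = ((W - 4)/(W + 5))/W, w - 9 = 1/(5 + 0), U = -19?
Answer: -527394/1633 ≈ -322.96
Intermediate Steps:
w = 46/5 (w = 9 + 1/(5 + 0) = 9 + 1/5 = 9 + ⅕ = 46/5 ≈ 9.2000)
H(S) = 46/5
V(W) = (-4 + W)/(W*(5 + W)) (V(W) = ((-4 + W)/(5 + W))/W = (-4 + W)/(W*(5 + W)))
V(H(-2)) + U*17 = (-4 + 46/5)/((46/5)*(5 + 46/5)) - 19*17 = (5/46)*(26/5)/(71/5) - 323 = (5/46)*(5/71)*(26/5) - 323 = 65/1633 - 323 = -527394/1633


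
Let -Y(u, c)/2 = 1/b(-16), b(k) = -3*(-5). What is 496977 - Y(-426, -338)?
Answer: 7454657/15 ≈ 4.9698e+5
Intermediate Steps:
b(k) = 15
Y(u, c) = -2/15
496977 - Y(-426, -338) = 496977 - 1*(-2/15) = 496977 + 2/15 = 7454657/15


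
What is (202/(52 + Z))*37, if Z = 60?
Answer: 3737/56 ≈ 66.732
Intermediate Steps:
(202/(52 + Z))*37 = (202/(52 + 60))*37 = (202/112)*37 = (202*(1/112))*37 = (101/56)*37 = 3737/56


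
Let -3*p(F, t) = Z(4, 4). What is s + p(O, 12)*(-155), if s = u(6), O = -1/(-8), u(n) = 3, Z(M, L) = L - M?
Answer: 3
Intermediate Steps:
O = 1/8 (O = -1*(-1/8) = 1/8 ≈ 0.12500)
p(F, t) = 0 (p(F, t) = -(4 - 1*4)/3 = -(4 - 4)/3 = -1/3*0 = 0)
s = 3
s + p(O, 12)*(-155) = 3 + 0*(-155) = 3 + 0 = 3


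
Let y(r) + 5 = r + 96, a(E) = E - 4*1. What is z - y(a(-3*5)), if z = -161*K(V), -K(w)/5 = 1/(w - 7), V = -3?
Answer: -305/2 ≈ -152.50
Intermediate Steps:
K(w) = -5/(-7 + w) (K(w) = -5/(w - 7) = -5/(-7 + w))
a(E) = -4 + E (a(E) = E - 4 = -4 + E)
y(r) = 91 + r (y(r) = -5 + (r + 96) = -5 + (96 + r) = 91 + r)
z = -161/2 (z = -(-805)/(-7 - 3) = -(-805)/(-10) = -(-805)*(-1)/10 = -161*½ = -161/2 ≈ -80.500)
z - y(a(-3*5)) = -161/2 - (91 + (-4 - 3*5)) = -161/2 - (91 + (-4 - 15)) = -161/2 - (91 - 19) = -161/2 - 1*72 = -161/2 - 72 = -305/2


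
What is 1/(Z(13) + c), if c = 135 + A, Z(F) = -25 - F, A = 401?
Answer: 1/498 ≈ 0.0020080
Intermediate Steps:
c = 536 (c = 135 + 401 = 536)
1/(Z(13) + c) = 1/((-25 - 1*13) + 536) = 1/((-25 - 13) + 536) = 1/(-38 + 536) = 1/498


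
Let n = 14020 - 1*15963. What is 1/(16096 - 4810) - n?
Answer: 21928699/11286 ≈ 1943.0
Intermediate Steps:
n = -1943 (n = 14020 - 15963 = -1943)
1/(16096 - 4810) - n = 1/(16096 - 4810) - 1*(-1943) = 1/11286 + 1943 = 21928699/11286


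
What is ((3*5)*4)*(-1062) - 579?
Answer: -64299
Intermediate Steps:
((3*5)*4)*(-1062) - 579 = (15*4)*(-1062) - 579 = 60*(-1062) - 579 = -63720 - 579 = -64299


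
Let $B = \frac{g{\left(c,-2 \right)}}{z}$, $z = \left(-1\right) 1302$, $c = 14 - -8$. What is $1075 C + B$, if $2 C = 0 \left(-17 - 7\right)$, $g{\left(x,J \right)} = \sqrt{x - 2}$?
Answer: $- \frac{\sqrt{5}}{651} \approx -0.0034348$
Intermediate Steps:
$c = 22$ ($c = 14 + 8 = 22$)
$g{\left(x,J \right)} = \sqrt{-2 + x}$
$z = -1302$
$C = 0$ ($C = \frac{0 \left(-17 - 7\right)}{2} = \frac{0 \left(-24\right)}{2} = \frac{1}{2} \cdot 0 = 0$)
$B = - \frac{\sqrt{5}}{651}$ ($B = \frac{\sqrt{-2 + 22}}{-1302} = \sqrt{20} \left(- \frac{1}{1302}\right) = 2 \sqrt{5} \left(- \frac{1}{1302}\right) = - \frac{\sqrt{5}}{651} \approx -0.0034348$)
$1075 C + B = 1075 \cdot 0 - \frac{\sqrt{5}}{651} = 0 - \frac{\sqrt{5}}{651} = - \frac{\sqrt{5}}{651}$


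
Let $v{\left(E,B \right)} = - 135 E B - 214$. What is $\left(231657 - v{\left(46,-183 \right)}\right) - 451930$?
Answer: $-1356489$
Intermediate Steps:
$v{\left(E,B \right)} = -214 - 135 B E$ ($v{\left(E,B \right)} = - 135 B E - 214 = -214 - 135 B E$)
$\left(231657 - v{\left(46,-183 \right)}\right) - 451930 = \left(231657 - \left(-214 - \left(-24705\right) 46\right)\right) - 451930 = \left(231657 - \left(-214 + 1136430\right)\right) - 451930 = \left(231657 - 1136216\right) - 451930 = -904559 - 451930 = -1356489$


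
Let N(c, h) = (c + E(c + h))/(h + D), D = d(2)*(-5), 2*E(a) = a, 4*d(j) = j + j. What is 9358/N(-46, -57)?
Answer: 1160392/195 ≈ 5950.7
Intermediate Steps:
d(j) = j/2 (d(j) = (j + j)/4 = (2*j)/4 = j/2)
E(a) = a/2
D = -5 (D = ((1/2)*2)*(-5) = 1*(-5) = -5)
N(c, h) = (h/2 + 3*c/2)/(-5 + h) (N(c, h) = (c + (c + h)/2)/(h - 5) = (c + (c/2 + h/2))/(-5 + h) = (h/2 + 3*c/2)/(-5 + h))
9358/N(-46, -57) = 9358/(((-57 + 3*(-46))/(2*(-5 - 57)))) = 9358/(((1/2)*(-57 - 138)/(-62))) = 9358/(((1/2)*(-1/62)*(-195))) = 9358/(195/124) = 9358*(124/195) = 1160392/195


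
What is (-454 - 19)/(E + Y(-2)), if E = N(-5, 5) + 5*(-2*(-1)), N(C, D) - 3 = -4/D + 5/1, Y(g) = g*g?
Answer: -2365/106 ≈ -22.311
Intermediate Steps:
Y(g) = g²
N(C, D) = 8 - 4/D (N(C, D) = 3 + (-4/D + 5/1) = 3 + (-4/D + 5*1) = 3 + (-4/D + 5) = 3 + (5 - 4/D) = 8 - 4/D)
E = 86/5 (E = (8 - 4/5) + 5*(-2*(-1)) = (8 - 4*⅕) + 5*2 = (8 - ⅘) + 10 = 36/5 + 10 = 86/5 ≈ 17.200)
(-454 - 19)/(E + Y(-2)) = (-454 - 19)/(86/5 + (-2)²) = -473/(86/5 + 4) = -473/106/5 = -473*5/106 = -2365/106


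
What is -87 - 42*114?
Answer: -4875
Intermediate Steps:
-87 - 42*114 = -87 - 4788 = -4875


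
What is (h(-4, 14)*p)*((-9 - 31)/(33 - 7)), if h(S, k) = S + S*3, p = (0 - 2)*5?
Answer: -3200/13 ≈ -246.15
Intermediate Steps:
p = -10 (p = -2*5 = -10)
h(S, k) = 4*S (h(S, k) = S + 3*S = 4*S)
(h(-4, 14)*p)*((-9 - 31)/(33 - 7)) = ((4*(-4))*(-10))*((-9 - 31)/(33 - 7)) = (-16*(-10))*(-40/26) = 160*(-40*1/26) = 160*(-20/13) = -3200/13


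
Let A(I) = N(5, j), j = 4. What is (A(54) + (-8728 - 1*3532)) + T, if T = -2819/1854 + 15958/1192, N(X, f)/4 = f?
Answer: -6758155577/552492 ≈ -12232.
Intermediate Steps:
N(X, f) = 4*f
T = 6556471/552492 (T = -2819*1/1854 + 15958*(1/1192) = -2819/1854 + 7979/596 = 6556471/552492 ≈ 11.867)
A(I) = 16 (A(I) = 4*4 = 16)
(A(54) + (-8728 - 1*3532)) + T = (16 + (-8728 - 1*3532)) + 6556471/552492 = (16 + (-8728 - 3532)) + 6556471/552492 = (16 - 12260) + 6556471/552492 = -12244 + 6556471/552492 = -6758155577/552492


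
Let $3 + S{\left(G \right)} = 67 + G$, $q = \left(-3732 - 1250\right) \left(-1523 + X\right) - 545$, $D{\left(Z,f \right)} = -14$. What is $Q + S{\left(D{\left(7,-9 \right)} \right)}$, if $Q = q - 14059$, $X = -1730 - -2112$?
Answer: $5669908$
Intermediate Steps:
$X = 382$ ($X = -1730 + 2112 = 382$)
$q = 5683917$ ($q = \left(-3732 - 1250\right) \left(-1523 + 382\right) - 545 = \left(-4982\right) \left(-1141\right) - 545 = 5684462 - 545 = 5683917$)
$S{\left(G \right)} = 64 + G$ ($S{\left(G \right)} = -3 + \left(67 + G\right) = 64 + G$)
$Q = 5669858$ ($Q = 5683917 - 14059 = 5669858$)
$Q + S{\left(D{\left(7,-9 \right)} \right)} = 5669858 + \left(64 - 14\right) = 5669858 + 50 = 5669908$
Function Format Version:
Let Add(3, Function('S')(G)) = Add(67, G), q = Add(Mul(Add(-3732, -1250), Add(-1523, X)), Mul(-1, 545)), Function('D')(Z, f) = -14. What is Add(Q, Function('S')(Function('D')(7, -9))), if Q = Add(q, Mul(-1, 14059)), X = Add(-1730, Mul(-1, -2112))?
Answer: 5669908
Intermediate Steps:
X = 382 (X = Add(-1730, 2112) = 382)
q = 5683917 (q = Add(Mul(Add(-3732, -1250), Add(-1523, 382)), Mul(-1, 545)) = Add(Mul(-4982, -1141), -545) = Add(5684462, -545) = 5683917)
Function('S')(G) = Add(64, G) (Function('S')(G) = Add(-3, Add(67, G)) = Add(64, G))
Q = 5669858 (Q = Add(5683917, Mul(-1, 14059)) = Add(5683917, -14059) = 5669858)
Add(Q, Function('S')(Function('D')(7, -9))) = Add(5669858, Add(64, -14)) = Add(5669858, 50) = 5669908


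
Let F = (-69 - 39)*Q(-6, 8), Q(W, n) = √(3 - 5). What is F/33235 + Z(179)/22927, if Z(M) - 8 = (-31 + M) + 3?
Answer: 159/22927 - 108*I*√2/33235 ≈ 0.0069351 - 0.0045956*I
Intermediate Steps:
Z(M) = -20 + M (Z(M) = 8 + ((-31 + M) + 3) = 8 + (-28 + M) = -20 + M)
Q(W, n) = I*√2 (Q(W, n) = √(-2) = I*√2)
F = -108*I*√2 (F = (-69 - 39)*(I*√2) = -108*I*√2 ≈ -152.74*I)
F/33235 + Z(179)/22927 = -108*I*√2/33235 + (-20 + 179)/22927 = -108*I*√2*(1/33235) + 159*(1/22927) = -108*I*√2/33235 + 159/22927 = 159/22927 - 108*I*√2/33235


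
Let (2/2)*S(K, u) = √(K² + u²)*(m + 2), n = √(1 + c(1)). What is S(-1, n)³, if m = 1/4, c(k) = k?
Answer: 2187*√3/64 ≈ 59.187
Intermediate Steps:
m = ¼ ≈ 0.25000
n = √2 (n = √(1 + 1) = √2 ≈ 1.4142)
S(K, u) = 9*√(K² + u²)/4 (S(K, u) = √(K² + u²)*(¼ + 2) = √(K² + u²)*(9/4) = 9*√(K² + u²)/4)
S(-1, n)³ = (9*√((-1)² + (√2)²)/4)³ = (9*√(1 + 2)/4)³ = (9*√3/4)³ = 2187*√3/64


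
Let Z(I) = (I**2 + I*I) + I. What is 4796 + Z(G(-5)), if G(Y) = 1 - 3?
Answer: 4802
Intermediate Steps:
G(Y) = -2
Z(I) = I + 2*I**2 (Z(I) = (I**2 + I**2) + I = 2*I**2 + I = I + 2*I**2)
4796 + Z(G(-5)) = 4796 - 2*(1 + 2*(-2)) = 4796 - 2*(1 - 4) = 4796 - 2*(-3) = 4796 + 6 = 4802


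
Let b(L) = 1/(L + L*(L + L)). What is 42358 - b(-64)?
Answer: 344285823/8128 ≈ 42358.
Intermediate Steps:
b(L) = 1/(L + 2*L**2) (b(L) = 1/(L + L*(2*L)) = 1/(L + 2*L**2))
42358 - b(-64) = 42358 - 1/((-64)*(1 + 2*(-64))) = 42358 - (-1)/(64*(1 - 128)) = 42358 - (-1)/(64*(-127)) = 42358 - (-1)*(-1)/(64*127) = 42358 - 1*1/8128 = 42358 - 1/8128 = 344285823/8128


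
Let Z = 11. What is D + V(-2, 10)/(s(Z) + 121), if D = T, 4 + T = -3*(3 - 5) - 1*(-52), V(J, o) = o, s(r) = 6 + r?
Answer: 3731/69 ≈ 54.072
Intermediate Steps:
T = 54 (T = -4 + (-3*(3 - 5) - 1*(-52)) = -4 + (-3*(-2) + 52) = -4 + (6 + 52) = -4 + 58 = 54)
D = 54
D + V(-2, 10)/(s(Z) + 121) = 54 + 10/((6 + 11) + 121) = 54 + 10/(17 + 121) = 54 + 10/138 = 54 + 10*(1/138) = 54 + 5/69 = 3731/69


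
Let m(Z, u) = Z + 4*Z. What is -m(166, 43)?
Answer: -830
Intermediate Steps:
m(Z, u) = 5*Z
-m(166, 43) = -5*166 = -1*830 = -830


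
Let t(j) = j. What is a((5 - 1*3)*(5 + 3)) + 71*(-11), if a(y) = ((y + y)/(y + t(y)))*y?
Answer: -765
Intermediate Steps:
a(y) = y (a(y) = ((y + y)/(y + y))*y = ((2*y)/((2*y)))*y = ((2*y)*(1/(2*y)))*y = 1*y = y)
a((5 - 1*3)*(5 + 3)) + 71*(-11) = (5 - 1*3)*(5 + 3) + 71*(-11) = (5 - 3)*8 - 781 = 2*8 - 781 = 16 - 781 = -765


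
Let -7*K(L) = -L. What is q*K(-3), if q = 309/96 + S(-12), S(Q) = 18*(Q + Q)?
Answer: 41163/224 ≈ 183.76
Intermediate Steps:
S(Q) = 36*Q (S(Q) = 18*(2*Q) = 36*Q)
K(L) = L/7 (K(L) = -(-1)*L/7 = L/7)
q = -13721/32 (q = 309/96 + 36*(-12) = 309*(1/96) - 432 = 103/32 - 432 = -13721/32 ≈ -428.78)
q*K(-3) = -13721*(-3)/224 = -13721/32*(-3/7) = 41163/224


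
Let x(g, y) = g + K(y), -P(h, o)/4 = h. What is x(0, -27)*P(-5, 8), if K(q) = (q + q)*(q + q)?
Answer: 58320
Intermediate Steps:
K(q) = 4*q² (K(q) = (2*q)*(2*q) = 4*q²)
P(h, o) = -4*h
x(g, y) = g + 4*y²
x(0, -27)*P(-5, 8) = (0 + 4*(-27)²)*(-4*(-5)) = (0 + 4*729)*20 = (0 + 2916)*20 = 2916*20 = 58320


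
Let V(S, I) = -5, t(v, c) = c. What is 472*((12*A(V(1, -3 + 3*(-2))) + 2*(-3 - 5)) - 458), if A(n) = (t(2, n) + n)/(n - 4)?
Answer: -652304/3 ≈ -2.1743e+5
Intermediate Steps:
A(n) = 2*n/(-4 + n) (A(n) = (n + n)/(n - 4) = (2*n)/(-4 + n) = 2*n/(-4 + n))
472*((12*A(V(1, -3 + 3*(-2))) + 2*(-3 - 5)) - 458) = 472*((12*(2*(-5)/(-4 - 5)) + 2*(-3 - 5)) - 458) = 472*((12*(2*(-5)/(-9)) + 2*(-8)) - 458) = 472*((12*(2*(-5)*(-⅑)) - 16) - 458) = 472*((12*(10/9) - 16) - 458) = 472*((40/3 - 16) - 458) = 472*(-8/3 - 458) = 472*(-1382/3) = -652304/3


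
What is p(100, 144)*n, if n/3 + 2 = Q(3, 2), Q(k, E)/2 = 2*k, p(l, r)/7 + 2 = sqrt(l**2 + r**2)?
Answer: -420 + 840*sqrt(1921) ≈ 36397.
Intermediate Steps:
p(l, r) = -14 + 7*sqrt(l**2 + r**2)
Q(k, E) = 4*k (Q(k, E) = 2*(2*k) = 4*k)
n = 30 (n = -6 + 3*(4*3) = -6 + 3*12 = -6 + 36 = 30)
p(100, 144)*n = (-14 + 7*sqrt(100**2 + 144**2))*30 = (-14 + 7*sqrt(10000 + 20736))*30 = (-14 + 7*sqrt(30736))*30 = (-14 + 7*(4*sqrt(1921)))*30 = (-14 + 28*sqrt(1921))*30 = -420 + 840*sqrt(1921)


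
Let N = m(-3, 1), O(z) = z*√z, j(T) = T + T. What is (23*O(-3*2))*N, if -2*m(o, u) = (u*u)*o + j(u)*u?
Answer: -69*I*√6 ≈ -169.01*I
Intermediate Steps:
j(T) = 2*T
O(z) = z^(3/2)
m(o, u) = -u² - o*u²/2 (m(o, u) = -((u*u)*o + (2*u)*u)/2 = -(u²*o + 2*u²)/2 = -(o*u² + 2*u²)/2 = -(2*u² + o*u²)/2 = -u² - o*u²/2)
N = ½ (N = -½*1²*(2 - 3) = -½*1*(-1) = ½ ≈ 0.50000)
(23*O(-3*2))*N = (23*(-3*2)^(3/2))*(½) = (23*(-6)^(3/2))*(½) = (23*(-6*I*√6))*(½) = -138*I*√6*(½) = -69*I*√6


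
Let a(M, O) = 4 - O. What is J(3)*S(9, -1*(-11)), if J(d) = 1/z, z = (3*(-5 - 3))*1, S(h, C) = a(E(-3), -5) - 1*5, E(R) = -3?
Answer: -1/6 ≈ -0.16667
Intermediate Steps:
S(h, C) = 4 (S(h, C) = (4 - 1*(-5)) - 1*5 = (4 + 5) - 5 = 9 - 5 = 4)
z = -24 (z = (3*(-8))*1 = -24*1 = -24)
J(d) = -1/24 (J(d) = 1/(-24) = -1/24)
J(3)*S(9, -1*(-11)) = -1/24*4 = -1/6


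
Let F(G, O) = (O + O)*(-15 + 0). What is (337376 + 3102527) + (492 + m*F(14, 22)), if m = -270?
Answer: 3618595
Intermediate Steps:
F(G, O) = -30*O (F(G, O) = (2*O)*(-15) = -30*O)
(337376 + 3102527) + (492 + m*F(14, 22)) = (337376 + 3102527) + (492 - (-8100)*22) = 3439903 + (492 - 270*(-660)) = 3439903 + (492 + 178200) = 3439903 + 178692 = 3618595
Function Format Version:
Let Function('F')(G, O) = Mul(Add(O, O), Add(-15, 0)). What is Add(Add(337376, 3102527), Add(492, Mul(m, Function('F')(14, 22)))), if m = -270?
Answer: 3618595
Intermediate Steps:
Function('F')(G, O) = Mul(-30, O) (Function('F')(G, O) = Mul(Mul(2, O), -15) = Mul(-30, O))
Add(Add(337376, 3102527), Add(492, Mul(m, Function('F')(14, 22)))) = Add(Add(337376, 3102527), Add(492, Mul(-270, Mul(-30, 22)))) = Add(3439903, Add(492, Mul(-270, -660))) = Add(3439903, Add(492, 178200)) = Add(3439903, 178692) = 3618595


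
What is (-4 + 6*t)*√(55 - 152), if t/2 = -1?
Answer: -16*I*√97 ≈ -157.58*I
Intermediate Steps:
t = -2 (t = 2*(-1) = -2)
(-4 + 6*t)*√(55 - 152) = (-4 + 6*(-2))*√(55 - 152) = (-4 - 12)*√(-97) = -16*I*√97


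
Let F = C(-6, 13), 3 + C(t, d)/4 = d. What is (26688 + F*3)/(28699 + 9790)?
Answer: 26808/38489 ≈ 0.69651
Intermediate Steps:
C(t, d) = -12 + 4*d
F = 40 (F = -12 + 4*13 = -12 + 52 = 40)
(26688 + F*3)/(28699 + 9790) = (26688 + 40*3)/(28699 + 9790) = (26688 + 120)/38489 = 26808*(1/38489) = 26808/38489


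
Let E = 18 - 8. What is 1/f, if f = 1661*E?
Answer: 1/16610 ≈ 6.0205e-5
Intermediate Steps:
E = 10
f = 16610 (f = 1661*10 = 16610)
1/f = 1/16610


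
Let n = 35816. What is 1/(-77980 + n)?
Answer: -1/42164 ≈ -2.3717e-5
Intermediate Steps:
1/(-77980 + n) = 1/(-77980 + 35816) = 1/(-42164) = -1/42164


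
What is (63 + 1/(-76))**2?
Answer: 22915369/5776 ≈ 3967.3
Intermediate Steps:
(63 + 1/(-76))**2 = (63 - 1/76)**2 = (4787/76)**2 = 22915369/5776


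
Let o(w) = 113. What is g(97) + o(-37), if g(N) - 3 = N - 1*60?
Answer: 153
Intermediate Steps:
g(N) = -57 + N (g(N) = 3 + (N - 1*60) = 3 + (N - 60) = 3 + (-60 + N) = -57 + N)
g(97) + o(-37) = (-57 + 97) + 113 = 40 + 113 = 153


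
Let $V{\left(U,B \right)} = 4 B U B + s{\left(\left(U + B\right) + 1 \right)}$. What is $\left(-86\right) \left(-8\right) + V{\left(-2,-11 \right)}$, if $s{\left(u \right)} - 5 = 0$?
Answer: $-275$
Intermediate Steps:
$s{\left(u \right)} = 5$ ($s{\left(u \right)} = 5 + 0 = 5$)
$V{\left(U,B \right)} = 5 + 4 U B^{2}$ ($V{\left(U,B \right)} = 4 B U B + 5 = 4 U B^{2} + 5 = 5 + 4 U B^{2}$)
$\left(-86\right) \left(-8\right) + V{\left(-2,-11 \right)} = \left(-86\right) \left(-8\right) + \left(5 + 4 \left(-2\right) \left(-11\right)^{2}\right) = 688 + \left(5 + 4 \left(-2\right) 121\right) = 688 + \left(5 - 968\right) = 688 - 963 = -275$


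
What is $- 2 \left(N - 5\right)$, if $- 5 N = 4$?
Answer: $\frac{58}{5} \approx 11.6$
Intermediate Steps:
$N = - \frac{4}{5}$ ($N = \left(- \frac{1}{5}\right) 4 = - \frac{4}{5} \approx -0.8$)
$- 2 \left(N - 5\right) = - 2 \left(- \frac{4}{5} - 5\right) = \left(-2\right) \left(- \frac{29}{5}\right) = \frac{58}{5}$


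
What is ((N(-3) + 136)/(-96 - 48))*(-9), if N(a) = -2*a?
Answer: 71/8 ≈ 8.8750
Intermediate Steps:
((N(-3) + 136)/(-96 - 48))*(-9) = ((-2*(-3) + 136)/(-96 - 48))*(-9) = ((6 + 136)/(-144))*(-9) = (142*(-1/144))*(-9) = -71/72*(-9) = 71/8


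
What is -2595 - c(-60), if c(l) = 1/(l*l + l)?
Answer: -9186301/3540 ≈ -2595.0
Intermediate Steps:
c(l) = 1/(l + l**2) (c(l) = 1/(l**2 + l) = 1/(l + l**2))
-2595 - c(-60) = -2595 - 1/((-60)*(1 - 60)) = -2595 - (-1)/(60*(-59)) = -2595 - (-1)*(-1)/(60*59) = -2595 - 1*1/3540 = -2595 - 1/3540 = -9186301/3540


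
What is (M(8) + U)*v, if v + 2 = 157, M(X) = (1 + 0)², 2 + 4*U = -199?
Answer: -30535/4 ≈ -7633.8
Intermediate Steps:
U = -201/4 (U = -½ + (¼)*(-199) = -½ - 199/4 = -201/4 ≈ -50.250)
M(X) = 1 (M(X) = 1² = 1)
v = 155 (v = -2 + 157 = 155)
(M(8) + U)*v = (1 - 201/4)*155 = -197/4*155 = -30535/4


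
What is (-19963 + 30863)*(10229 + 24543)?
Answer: 379014800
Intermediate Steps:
(-19963 + 30863)*(10229 + 24543) = 10900*34772 = 379014800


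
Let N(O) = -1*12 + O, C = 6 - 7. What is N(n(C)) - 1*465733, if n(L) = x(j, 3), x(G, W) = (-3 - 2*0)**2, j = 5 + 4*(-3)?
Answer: -465736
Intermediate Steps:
C = -1
j = -7 (j = 5 - 12 = -7)
x(G, W) = 9 (x(G, W) = (-3 + 0)**2 = (-3)**2 = 9)
n(L) = 9
N(O) = -12 + O
N(n(C)) - 1*465733 = (-12 + 9) - 1*465733 = -3 - 465733 = -465736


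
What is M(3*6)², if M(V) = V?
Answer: 324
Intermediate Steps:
M(3*6)² = (3*6)² = 18² = 324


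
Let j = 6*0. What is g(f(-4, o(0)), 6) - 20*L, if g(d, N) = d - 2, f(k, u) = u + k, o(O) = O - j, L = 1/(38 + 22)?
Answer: -19/3 ≈ -6.3333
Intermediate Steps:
j = 0
L = 1/60 ≈ 0.016667
o(O) = O (o(O) = O - 1*0 = O + 0 = O)
f(k, u) = k + u
g(d, N) = -2 + d
g(f(-4, o(0)), 6) - 20*L = (-2 + (-4 + 0)) - 20*1/60 = (-2 - 4) - ⅓ = -6 - ⅓ = -19/3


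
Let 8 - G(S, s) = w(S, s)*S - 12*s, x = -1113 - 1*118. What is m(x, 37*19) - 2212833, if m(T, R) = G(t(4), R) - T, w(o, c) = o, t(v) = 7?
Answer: -2203207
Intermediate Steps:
x = -1231 (x = -1113 - 118 = -1231)
G(S, s) = 8 - S² + 12*s (G(S, s) = 8 - (S*S - 12*s) = 8 - (S² - 12*s) = 8 + (-S² + 12*s) = 8 - S² + 12*s)
m(T, R) = -41 - T + 12*R (m(T, R) = (8 - 1*7² + 12*R) - T = (8 - 1*49 + 12*R) - T = (8 - 49 + 12*R) - T = (-41 + 12*R) - T = -41 - T + 12*R)
m(x, 37*19) - 2212833 = (-41 - 1*(-1231) + 12*(37*19)) - 2212833 = (-41 + 1231 + 12*703) - 2212833 = (-41 + 1231 + 8436) - 2212833 = 9626 - 2212833 = -2203207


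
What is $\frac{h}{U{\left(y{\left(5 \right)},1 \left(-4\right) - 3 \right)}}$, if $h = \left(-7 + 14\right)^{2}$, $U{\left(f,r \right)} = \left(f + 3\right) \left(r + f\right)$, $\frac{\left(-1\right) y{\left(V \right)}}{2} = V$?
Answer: $\frac{7}{17} \approx 0.41176$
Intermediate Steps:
$y{\left(V \right)} = - 2 V$
$U{\left(f,r \right)} = \left(3 + f\right) \left(f + r\right)$
$h = 49$ ($h = 7^{2} = 49$)
$\frac{h}{U{\left(y{\left(5 \right)},1 \left(-4\right) - 3 \right)}} = \frac{49}{\left(\left(-2\right) 5\right)^{2} + 3 \left(\left(-2\right) 5\right) + 3 \left(1 \left(-4\right) - 3\right) + \left(-2\right) 5 \left(1 \left(-4\right) - 3\right)} = \frac{49}{\left(-10\right)^{2} + 3 \left(-10\right) + 3 \left(-4 - 3\right) - 10 \left(-4 - 3\right)} = \frac{49}{100 - 30 + 3 \left(-7\right) - -70} = \frac{49}{100 - 30 - 21 + 70} = \frac{49}{119} = 49 \cdot \frac{1}{119} = \frac{7}{17}$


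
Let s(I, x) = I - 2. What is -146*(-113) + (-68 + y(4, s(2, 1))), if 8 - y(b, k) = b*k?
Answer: 16438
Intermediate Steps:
s(I, x) = -2 + I
y(b, k) = 8 - b*k
-146*(-113) + (-68 + y(4, s(2, 1))) = -146*(-113) + (-68 + (8 - 1*4*(-2 + 2))) = 16498 + (-68 + (8 - 1*4*0)) = 16498 + (-68 + (8 + 0)) = 16498 + (-68 + 8) = 16498 - 60 = 16438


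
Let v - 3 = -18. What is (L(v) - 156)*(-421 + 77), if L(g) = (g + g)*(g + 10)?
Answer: 2064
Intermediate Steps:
v = -15 (v = 3 - 18 = -15)
L(g) = 2*g*(10 + g) (L(g) = (2*g)*(10 + g) = 2*g*(10 + g))
(L(v) - 156)*(-421 + 77) = (2*(-15)*(10 - 15) - 156)*(-421 + 77) = (2*(-15)*(-5) - 156)*(-344) = (150 - 156)*(-344) = -6*(-344) = 2064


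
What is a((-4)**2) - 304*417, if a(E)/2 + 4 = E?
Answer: -126744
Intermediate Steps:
a(E) = -8 + 2*E
a((-4)**2) - 304*417 = (-8 + 2*(-4)**2) - 304*417 = (-8 + 2*16) - 126768 = (-8 + 32) - 126768 = 24 - 126768 = -126744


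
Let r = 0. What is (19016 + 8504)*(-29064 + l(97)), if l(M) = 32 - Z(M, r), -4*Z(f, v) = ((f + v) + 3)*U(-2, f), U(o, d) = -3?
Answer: -801024640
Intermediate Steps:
Z(f, v) = 9/4 + 3*f/4 + 3*v/4 (Z(f, v) = -((f + v) + 3)*(-3)/4 = -(3 + f + v)*(-3)/4 = -(-9 - 3*f - 3*v)/4 = 9/4 + 3*f/4 + 3*v/4)
l(M) = 119/4 - 3*M/4 (l(M) = 32 - (9/4 + 3*M/4 + (3/4)*0) = 32 - (9/4 + 3*M/4 + 0) = 32 - (9/4 + 3*M/4) = 32 + (-9/4 - 3*M/4) = 119/4 - 3*M/4)
(19016 + 8504)*(-29064 + l(97)) = (19016 + 8504)*(-29064 + (119/4 - 3/4*97)) = 27520*(-29064 + (119/4 - 291/4)) = 27520*(-29064 - 43) = 27520*(-29107) = -801024640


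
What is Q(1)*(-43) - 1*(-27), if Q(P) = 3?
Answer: -102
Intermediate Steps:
Q(1)*(-43) - 1*(-27) = 3*(-43) - 1*(-27) = -129 + 27 = -102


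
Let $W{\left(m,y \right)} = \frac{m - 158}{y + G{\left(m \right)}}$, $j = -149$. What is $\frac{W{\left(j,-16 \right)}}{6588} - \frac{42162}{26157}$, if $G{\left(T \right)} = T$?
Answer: $- \frac{15274302347}{9477727380} \approx -1.6116$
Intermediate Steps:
$W{\left(m,y \right)} = \frac{-158 + m}{m + y}$ ($W{\left(m,y \right)} = \frac{m - 158}{y + m} = \frac{-158 + m}{m + y}$)
$\frac{W{\left(j,-16 \right)}}{6588} - \frac{42162}{26157} = \frac{\frac{1}{-149 - 16} \left(-158 - 149\right)}{6588} - \frac{42162}{26157} = \frac{1}{-165} \left(-307\right) \frac{1}{6588} - \frac{14054}{8719} = \left(- \frac{1}{165}\right) \left(-307\right) \frac{1}{6588} - \frac{14054}{8719} = \frac{307}{165} \cdot \frac{1}{6588} - \frac{14054}{8719} = \frac{307}{1087020} - \frac{14054}{8719} = - \frac{15274302347}{9477727380}$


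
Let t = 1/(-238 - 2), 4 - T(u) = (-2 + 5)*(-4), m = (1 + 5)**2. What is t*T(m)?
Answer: -1/15 ≈ -0.066667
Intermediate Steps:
m = 36 (m = 6**2 = 36)
T(u) = 16 (T(u) = 4 - (-2 + 5)*(-4) = 4 - 3*(-4) = 4 - 1*(-12) = 4 + 12 = 16)
t = -1/240 (t = 1/(-240) = -1/240 ≈ -0.0041667)
t*T(m) = -1/240*16 = -1/15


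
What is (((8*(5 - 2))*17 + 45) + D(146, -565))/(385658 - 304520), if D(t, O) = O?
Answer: -56/40569 ≈ -0.0013804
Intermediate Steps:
(((8*(5 - 2))*17 + 45) + D(146, -565))/(385658 - 304520) = (((8*(5 - 2))*17 + 45) - 565)/(385658 - 304520) = (((8*3)*17 + 45) - 565)/81138 = ((24*17 + 45) - 565)*(1/81138) = ((408 + 45) - 565)*(1/81138) = (453 - 565)*(1/81138) = -112*1/81138 = -56/40569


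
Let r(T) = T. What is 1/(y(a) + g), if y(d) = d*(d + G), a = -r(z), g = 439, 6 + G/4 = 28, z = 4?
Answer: 1/103 ≈ 0.0097087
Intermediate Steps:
G = 88 (G = -24 + 4*28 = -24 + 112 = 88)
a = -4 (a = -1*4 = -4)
y(d) = d*(88 + d) (y(d) = d*(d + 88) = d*(88 + d))
1/(y(a) + g) = 1/(-4*(88 - 4) + 439) = 1/(-4*84 + 439) = 1/(-336 + 439) = 1/103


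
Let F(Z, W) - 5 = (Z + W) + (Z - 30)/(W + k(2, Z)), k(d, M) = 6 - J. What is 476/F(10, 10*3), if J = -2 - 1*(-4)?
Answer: 8092/755 ≈ 10.718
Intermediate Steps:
J = 2 (J = -2 + 4 = 2)
k(d, M) = 4 (k(d, M) = 6 - 1*2 = 6 - 2 = 4)
F(Z, W) = 5 + W + Z + (-30 + Z)/(4 + W) (F(Z, W) = 5 + ((Z + W) + (Z - 30)/(W + 4)) = 5 + ((W + Z) + (-30 + Z)/(4 + W)) = 5 + (W + Z + (-30 + Z)/(4 + W)) = 5 + W + Z + (-30 + Z)/(4 + W))
476/F(10, 10*3) = 476/(((-10 + (10*3)² + 5*10 + 9*(10*3) + (10*3)*10)/(4 + 10*3))) = 476/(((-10 + 30² + 50 + 9*30 + 30*10)/(4 + 30))) = 476/(((-10 + 900 + 50 + 270 + 300)/34)) = 476/(((1/34)*1510)) = 476/(755/17) = 476*(17/755) = 8092/755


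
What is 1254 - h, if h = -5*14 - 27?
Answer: 1351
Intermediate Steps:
h = -97 (h = -70 - 27 = -97)
1254 - h = 1254 - 1*(-97) = 1254 + 97 = 1351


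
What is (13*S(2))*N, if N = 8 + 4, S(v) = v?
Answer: 312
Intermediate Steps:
N = 12
(13*S(2))*N = (13*2)*12 = 26*12 = 312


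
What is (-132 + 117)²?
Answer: 225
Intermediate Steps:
(-132 + 117)² = (-15)² = 225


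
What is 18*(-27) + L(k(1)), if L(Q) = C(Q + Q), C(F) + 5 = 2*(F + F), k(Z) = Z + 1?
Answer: -475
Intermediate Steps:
k(Z) = 1 + Z
C(F) = -5 + 4*F (C(F) = -5 + 2*(F + F) = -5 + 2*(2*F) = -5 + 4*F)
L(Q) = -5 + 8*Q (L(Q) = -5 + 4*(Q + Q) = -5 + 4*(2*Q) = -5 + 8*Q)
18*(-27) + L(k(1)) = 18*(-27) + (-5 + 8*(1 + 1)) = -486 + (-5 + 8*2) = -486 + (-5 + 16) = -486 + 11 = -475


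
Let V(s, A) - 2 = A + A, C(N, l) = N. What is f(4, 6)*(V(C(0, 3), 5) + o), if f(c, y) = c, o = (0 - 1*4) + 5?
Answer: 52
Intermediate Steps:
o = 1 (o = (0 - 4) + 5 = -4 + 5 = 1)
V(s, A) = 2 + 2*A (V(s, A) = 2 + (A + A) = 2 + 2*A)
f(4, 6)*(V(C(0, 3), 5) + o) = 4*((2 + 2*5) + 1) = 4*((2 + 10) + 1) = 4*(12 + 1) = 4*13 = 52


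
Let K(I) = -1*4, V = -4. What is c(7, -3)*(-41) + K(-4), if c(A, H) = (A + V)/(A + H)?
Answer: -139/4 ≈ -34.750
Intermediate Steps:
c(A, H) = (-4 + A)/(A + H) (c(A, H) = (A - 4)/(A + H) = (-4 + A)/(A + H))
K(I) = -4
c(7, -3)*(-41) + K(-4) = ((-4 + 7)/(7 - 3))*(-41) - 4 = (3/4)*(-41) - 4 = ((¼)*3)*(-41) - 4 = (¾)*(-41) - 4 = -123/4 - 4 = -139/4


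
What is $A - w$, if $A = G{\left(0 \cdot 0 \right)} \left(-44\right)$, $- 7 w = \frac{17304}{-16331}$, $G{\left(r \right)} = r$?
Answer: $- \frac{2472}{16331} \approx -0.15137$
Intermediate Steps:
$w = \frac{2472}{16331}$ ($w = - \frac{17304 \frac{1}{-16331}}{7} = - \frac{17304 \left(- \frac{1}{16331}\right)}{7} = \left(- \frac{1}{7}\right) \left(- \frac{2472}{2333}\right) = \frac{2472}{16331} \approx 0.15137$)
$A = 0$ ($A = 0 \cdot 0 \left(-44\right) = 0 \left(-44\right) = 0$)
$A - w = 0 - \frac{2472}{16331} = - \frac{2472}{16331}$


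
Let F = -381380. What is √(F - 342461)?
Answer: I*√723841 ≈ 850.79*I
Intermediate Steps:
√(F - 342461) = √(-381380 - 342461) = √(-723841) = I*√723841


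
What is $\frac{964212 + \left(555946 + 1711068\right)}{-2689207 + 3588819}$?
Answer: $\frac{1615613}{449806} \approx 3.5918$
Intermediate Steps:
$\frac{964212 + \left(555946 + 1711068\right)}{-2689207 + 3588819} = \frac{964212 + 2267014}{899612} = 3231226 \cdot \frac{1}{899612} = \frac{1615613}{449806}$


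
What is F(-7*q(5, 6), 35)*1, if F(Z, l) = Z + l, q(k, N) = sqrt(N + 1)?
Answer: 35 - 7*sqrt(7) ≈ 16.480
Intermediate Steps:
q(k, N) = sqrt(1 + N)
F(-7*q(5, 6), 35)*1 = (-7*sqrt(1 + 6) + 35)*1 = (-7*sqrt(7) + 35)*1 = (35 - 7*sqrt(7))*1 = 35 - 7*sqrt(7)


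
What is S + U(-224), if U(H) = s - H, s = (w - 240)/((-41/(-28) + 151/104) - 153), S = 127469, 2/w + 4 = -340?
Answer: 599937702681/4698223 ≈ 1.2769e+5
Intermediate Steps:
w = -1/172 (w = 2/(-4 - 340) = 2/(-344) = 2*(-1/344) = -1/172 ≈ -0.0058140)
s = 7513142/4698223 (s = (-1/172 - 240)/((-41/(-28) + 151/104) - 153) = -41281/(172*((-41*(-1/28) + 151*(1/104)) - 153)) = -41281/(172*((41/28 + 151/104) - 153)) = -41281/(172*(2123/728 - 153)) = -41281/(172*(-109261/728)) = -41281/172*(-728/109261) = 7513142/4698223 ≈ 1.5991)
U(H) = 7513142/4698223 - H
S + U(-224) = 127469 + (7513142/4698223 - 1*(-224)) = 127469 + (7513142/4698223 + 224) = 127469 + 1059915094/4698223 = 599937702681/4698223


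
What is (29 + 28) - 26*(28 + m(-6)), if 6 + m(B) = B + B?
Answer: -203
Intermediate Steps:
m(B) = -6 + 2*B (m(B) = -6 + (B + B) = -6 + 2*B)
(29 + 28) - 26*(28 + m(-6)) = (29 + 28) - 26*(28 + (-6 + 2*(-6))) = 57 - 26*(28 + (-6 - 12)) = 57 - 26*(28 - 18) = 57 - 26*10 = 57 - 260 = -203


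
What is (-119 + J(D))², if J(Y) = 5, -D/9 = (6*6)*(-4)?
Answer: 12996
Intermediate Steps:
D = 1296 (D = -9*6*6*(-4) = -324*(-4) = -9*(-144) = 1296)
(-119 + J(D))² = (-119 + 5)² = (-114)² = 12996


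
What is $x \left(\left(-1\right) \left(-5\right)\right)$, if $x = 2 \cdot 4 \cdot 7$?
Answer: $280$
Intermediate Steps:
$x = 56$ ($x = 8 \cdot 7 = 56$)
$x \left(\left(-1\right) \left(-5\right)\right) = 56 \left(\left(-1\right) \left(-5\right)\right) = 56 \cdot 5 = 280$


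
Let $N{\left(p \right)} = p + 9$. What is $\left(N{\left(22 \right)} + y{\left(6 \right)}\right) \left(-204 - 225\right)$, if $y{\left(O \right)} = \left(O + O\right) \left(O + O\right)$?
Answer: $-75075$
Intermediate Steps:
$y{\left(O \right)} = 4 O^{2}$ ($y{\left(O \right)} = 2 O 2 O = 4 O^{2}$)
$N{\left(p \right)} = 9 + p$
$\left(N{\left(22 \right)} + y{\left(6 \right)}\right) \left(-204 - 225\right) = \left(\left(9 + 22\right) + 4 \cdot 6^{2}\right) \left(-204 - 225\right) = \left(31 + 4 \cdot 36\right) \left(-429\right) = \left(31 + 144\right) \left(-429\right) = 175 \left(-429\right) = -75075$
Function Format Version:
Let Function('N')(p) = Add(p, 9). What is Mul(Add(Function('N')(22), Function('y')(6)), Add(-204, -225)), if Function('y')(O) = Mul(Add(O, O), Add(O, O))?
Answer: -75075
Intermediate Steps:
Function('y')(O) = Mul(4, Pow(O, 2)) (Function('y')(O) = Mul(Mul(2, O), Mul(2, O)) = Mul(4, Pow(O, 2)))
Function('N')(p) = Add(9, p)
Mul(Add(Function('N')(22), Function('y')(6)), Add(-204, -225)) = Mul(Add(Add(9, 22), Mul(4, Pow(6, 2))), Add(-204, -225)) = Mul(Add(31, Mul(4, 36)), -429) = Mul(Add(31, 144), -429) = Mul(175, -429) = -75075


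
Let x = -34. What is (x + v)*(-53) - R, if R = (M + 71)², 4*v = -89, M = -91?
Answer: 10325/4 ≈ 2581.3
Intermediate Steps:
v = -89/4 (v = (¼)*(-89) = -89/4 ≈ -22.250)
R = 400 (R = (-91 + 71)² = (-20)² = 400)
(x + v)*(-53) - R = (-34 - 89/4)*(-53) - 1*400 = -225/4*(-53) - 400 = 11925/4 - 400 = 10325/4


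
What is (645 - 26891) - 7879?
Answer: -34125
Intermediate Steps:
(645 - 26891) - 7879 = -26246 - 7879 = -34125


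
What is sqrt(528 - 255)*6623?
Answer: 6623*sqrt(273) ≈ 1.0943e+5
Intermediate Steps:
sqrt(528 - 255)*6623 = sqrt(273)*6623 = 6623*sqrt(273)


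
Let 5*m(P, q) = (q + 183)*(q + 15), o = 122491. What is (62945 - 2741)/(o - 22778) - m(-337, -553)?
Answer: -3969713752/99713 ≈ -39811.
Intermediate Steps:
m(P, q) = (15 + q)*(183 + q)/5 (m(P, q) = ((q + 183)*(q + 15))/5 = ((183 + q)*(15 + q))/5 = ((15 + q)*(183 + q))/5 = (15 + q)*(183 + q)/5)
(62945 - 2741)/(o - 22778) - m(-337, -553) = (62945 - 2741)/(122491 - 22778) - (549 + (1/5)*(-553)**2 + (198/5)*(-553)) = 60204/99713 - (549 + (1/5)*305809 - 109494/5) = 60204*(1/99713) - (549 + 305809/5 - 109494/5) = 60204/99713 - 1*39812 = 60204/99713 - 39812 = -3969713752/99713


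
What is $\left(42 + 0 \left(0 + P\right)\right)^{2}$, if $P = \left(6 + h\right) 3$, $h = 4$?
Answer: $1764$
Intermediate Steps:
$P = 30$ ($P = \left(6 + 4\right) 3 = 10 \cdot 3 = 30$)
$\left(42 + 0 \left(0 + P\right)\right)^{2} = \left(42 + 0 \left(0 + 30\right)\right)^{2} = \left(42 + 0 \cdot 30\right)^{2} = \left(42 + 0\right)^{2} = 42^{2} = 1764$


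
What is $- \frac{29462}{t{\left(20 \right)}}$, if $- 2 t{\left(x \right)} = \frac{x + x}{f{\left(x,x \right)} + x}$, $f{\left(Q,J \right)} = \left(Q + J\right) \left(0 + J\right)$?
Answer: $1207942$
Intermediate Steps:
$f{\left(Q,J \right)} = J \left(J + Q\right)$ ($f{\left(Q,J \right)} = \left(J + Q\right) J = J \left(J + Q\right)$)
$t{\left(x \right)} = - \frac{x}{x + 2 x^{2}}$ ($t{\left(x \right)} = - \frac{\left(x + x\right) \frac{1}{x \left(x + x\right) + x}}{2} = - \frac{2 x \frac{1}{x 2 x + x}}{2} = - \frac{2 x \frac{1}{2 x^{2} + x}}{2} = - \frac{2 x \frac{1}{x + 2 x^{2}}}{2} = - \frac{x}{x + 2 x^{2}}$)
$- \frac{29462}{t{\left(20 \right)}} = - \frac{29462}{\left(-1\right) \frac{1}{1 + 2 \cdot 20}} = - \frac{29462}{\left(-1\right) \frac{1}{1 + 40}} = - \frac{29462}{\left(-1\right) \frac{1}{41}} = - \frac{29462}{- \frac{1}{41}} = \left(-29462\right) \left(-41\right) = 1207942$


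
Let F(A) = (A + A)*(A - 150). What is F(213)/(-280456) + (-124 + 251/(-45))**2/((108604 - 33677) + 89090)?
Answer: 44416974119/6653506592700 ≈ 0.0066757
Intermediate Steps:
F(A) = 2*A*(-150 + A) (F(A) = (2*A)*(-150 + A) = 2*A*(-150 + A))
F(213)/(-280456) + (-124 + 251/(-45))**2/((108604 - 33677) + 89090) = (2*213*(-150 + 213))/(-280456) + (-124 + 251/(-45))**2/((108604 - 33677) + 89090) = (2*213*63)*(-1/280456) + (-124 + 251*(-1/45))**2/(74927 + 89090) = 26838*(-1/280456) + (-124 - 251/45)**2/164017 = -13419/140228 + (-5831/45)**2*(1/164017) = -13419/140228 + (34000561/2025)*(1/164017) = -13419/140228 + 4857223/47447775 = 44416974119/6653506592700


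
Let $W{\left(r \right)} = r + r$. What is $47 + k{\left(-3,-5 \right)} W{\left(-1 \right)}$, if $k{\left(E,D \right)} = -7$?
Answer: $61$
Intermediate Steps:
$W{\left(r \right)} = 2 r$
$47 + k{\left(-3,-5 \right)} W{\left(-1 \right)} = 47 - 7 \cdot 2 \left(-1\right) = 47 - -14 = 47 + 14 = 61$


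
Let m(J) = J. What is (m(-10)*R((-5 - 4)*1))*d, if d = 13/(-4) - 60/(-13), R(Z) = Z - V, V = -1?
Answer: 1420/13 ≈ 109.23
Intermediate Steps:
R(Z) = 1 + Z (R(Z) = Z - 1*(-1) = Z + 1 = 1 + Z)
d = 71/52 (d = 13*(-¼) - 60*(-1/13) = -13/4 + 60/13 = 71/52 ≈ 1.3654)
(m(-10)*R((-5 - 4)*1))*d = -10*(1 + (-5 - 4)*1)*(71/52) = -10*(1 - 9*1)*(71/52) = -10*(1 - 9)*(71/52) = -10*(-8)*(71/52) = 80*(71/52) = 1420/13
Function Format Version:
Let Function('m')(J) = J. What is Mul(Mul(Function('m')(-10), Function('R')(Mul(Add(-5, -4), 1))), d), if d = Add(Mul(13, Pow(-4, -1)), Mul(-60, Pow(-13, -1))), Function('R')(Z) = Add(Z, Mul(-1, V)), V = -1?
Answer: Rational(1420, 13) ≈ 109.23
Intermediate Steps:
Function('R')(Z) = Add(1, Z) (Function('R')(Z) = Add(Z, Mul(-1, -1)) = Add(Z, 1) = Add(1, Z))
d = Rational(71, 52) (d = Add(Mul(13, Rational(-1, 4)), Mul(-60, Rational(-1, 13))) = Add(Rational(-13, 4), Rational(60, 13)) = Rational(71, 52) ≈ 1.3654)
Mul(Mul(Function('m')(-10), Function('R')(Mul(Add(-5, -4), 1))), d) = Mul(Mul(-10, Add(1, Mul(Add(-5, -4), 1))), Rational(71, 52)) = Mul(Mul(-10, Add(1, Mul(-9, 1))), Rational(71, 52)) = Mul(Mul(-10, Add(1, -9)), Rational(71, 52)) = Mul(Mul(-10, -8), Rational(71, 52)) = Mul(80, Rational(71, 52)) = Rational(1420, 13)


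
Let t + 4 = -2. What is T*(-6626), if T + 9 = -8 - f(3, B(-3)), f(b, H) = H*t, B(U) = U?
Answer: 231910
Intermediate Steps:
t = -6 (t = -4 - 2 = -6)
f(b, H) = -6*H (f(b, H) = H*(-6) = -6*H)
T = -35 (T = -9 + (-8 - (-6)*(-3)) = -9 + (-8 - 1*18) = -9 + (-8 - 18) = -9 - 26 = -35)
T*(-6626) = -35*(-6626) = 231910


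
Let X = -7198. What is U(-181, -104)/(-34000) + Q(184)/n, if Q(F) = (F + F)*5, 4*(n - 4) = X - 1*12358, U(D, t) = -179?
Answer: -12337117/33218000 ≈ -0.37140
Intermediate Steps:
n = -4885 (n = 4 + (-7198 - 1*12358)/4 = 4 + (-7198 - 12358)/4 = 4 + (¼)*(-19556) = 4 - 4889 = -4885)
Q(F) = 10*F (Q(F) = (2*F)*5 = 10*F)
U(-181, -104)/(-34000) + Q(184)/n = -179/(-34000) + (10*184)/(-4885) = -179*(-1/34000) + 1840*(-1/4885) = 179/34000 - 368/977 = -12337117/33218000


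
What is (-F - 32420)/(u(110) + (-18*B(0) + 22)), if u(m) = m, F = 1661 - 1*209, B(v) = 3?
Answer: -16936/39 ≈ -434.26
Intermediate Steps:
F = 1452 (F = 1661 - 209 = 1452)
(-F - 32420)/(u(110) + (-18*B(0) + 22)) = (-1*1452 - 32420)/(110 + (-18*3 + 22)) = (-1452 - 32420)/(110 + (-54 + 22)) = -33872/(110 - 32) = -33872/78 = -33872*1/78 = -16936/39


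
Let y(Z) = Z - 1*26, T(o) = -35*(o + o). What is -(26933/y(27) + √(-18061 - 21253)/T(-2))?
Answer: -26933 - I*√39314/140 ≈ -26933.0 - 1.4163*I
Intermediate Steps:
T(o) = -70*o
y(Z) = -26 + Z (y(Z) = Z - 26 = -26 + Z)
-(26933/y(27) + √(-18061 - 21253)/T(-2)) = -(26933/(-26 + 27) + √(-18061 - 21253)/((-70*(-2)))) = -(26933/1 + √(-39314)/140) = -(26933*1 + (I*√39314)*(1/140)) = -(26933 + I*√39314/140) = -26933 - I*√39314/140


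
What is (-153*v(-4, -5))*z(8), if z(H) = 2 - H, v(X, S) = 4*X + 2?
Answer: -12852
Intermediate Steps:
v(X, S) = 2 + 4*X
(-153*v(-4, -5))*z(8) = (-153*(2 + 4*(-4)))*(2 - 1*8) = (-153*(2 - 16))*(2 - 8) = -153*(-14)*(-6) = 2142*(-6) = -12852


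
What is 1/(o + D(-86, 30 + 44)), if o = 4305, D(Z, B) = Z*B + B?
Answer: -1/1985 ≈ -0.00050378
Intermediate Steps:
D(Z, B) = B + B*Z (D(Z, B) = B*Z + B = B + B*Z)
1/(o + D(-86, 30 + 44)) = 1/(4305 + (30 + 44)*(1 - 86)) = 1/(4305 + 74*(-85)) = 1/(4305 - 6290) = 1/(-1985) = -1/1985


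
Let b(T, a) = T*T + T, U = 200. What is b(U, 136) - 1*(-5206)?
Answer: 45406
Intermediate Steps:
b(T, a) = T + T² (b(T, a) = T² + T = T + T²)
b(U, 136) - 1*(-5206) = 200*(1 + 200) - 1*(-5206) = 200*201 + 5206 = 40200 + 5206 = 45406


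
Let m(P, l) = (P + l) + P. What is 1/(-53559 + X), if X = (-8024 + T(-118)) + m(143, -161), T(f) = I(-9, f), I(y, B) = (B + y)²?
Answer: -1/45329 ≈ -2.2061e-5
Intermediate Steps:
m(P, l) = l + 2*P
T(f) = (-9 + f)² (T(f) = (f - 9)² = (-9 + f)²)
X = 8230 (X = (-8024 + (-9 - 118)²) + (-161 + 2*143) = (-8024 + (-127)²) + (-161 + 286) = (-8024 + 16129) + 125 = 8105 + 125 = 8230)
1/(-53559 + X) = 1/(-53559 + 8230) = 1/(-45329) = -1/45329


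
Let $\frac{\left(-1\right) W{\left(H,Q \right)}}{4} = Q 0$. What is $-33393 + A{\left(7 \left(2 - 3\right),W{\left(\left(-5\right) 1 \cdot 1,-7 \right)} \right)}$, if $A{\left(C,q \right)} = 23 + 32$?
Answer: $-33338$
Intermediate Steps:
$W{\left(H,Q \right)} = 0$ ($W{\left(H,Q \right)} = - 4 Q 0 = \left(-4\right) 0 = 0$)
$A{\left(C,q \right)} = 55$
$-33393 + A{\left(7 \left(2 - 3\right),W{\left(\left(-5\right) 1 \cdot 1,-7 \right)} \right)} = -33393 + 55 = -33338$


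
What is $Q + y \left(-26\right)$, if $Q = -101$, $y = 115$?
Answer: $-3091$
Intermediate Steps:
$Q + y \left(-26\right) = -101 + 115 \left(-26\right) = -101 - 2990 = -3091$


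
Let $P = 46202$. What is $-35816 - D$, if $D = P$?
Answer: $-82018$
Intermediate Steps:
$D = 46202$
$-35816 - D = -35816 - 46202 = -82018$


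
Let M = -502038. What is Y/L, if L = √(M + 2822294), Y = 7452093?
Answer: 7452093*√36254/290032 ≈ 4892.3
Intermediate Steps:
L = 8*√36254 (L = √(-502038 + 2822294) = √2320256 = 8*√36254 ≈ 1523.2)
Y/L = 7452093/((8*√36254)) = 7452093*(√36254/290032) = 7452093*√36254/290032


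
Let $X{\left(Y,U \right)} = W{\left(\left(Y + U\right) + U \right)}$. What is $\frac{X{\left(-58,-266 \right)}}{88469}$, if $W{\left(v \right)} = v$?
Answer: $- \frac{590}{88469} \approx -0.006669$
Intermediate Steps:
$X{\left(Y,U \right)} = Y + 2 U$ ($X{\left(Y,U \right)} = \left(Y + U\right) + U = \left(U + Y\right) + U = Y + 2 U$)
$\frac{X{\left(-58,-266 \right)}}{88469} = \frac{-58 + 2 \left(-266\right)}{88469} = \left(-58 - 532\right) \frac{1}{88469} = \left(-590\right) \frac{1}{88469} = - \frac{590}{88469}$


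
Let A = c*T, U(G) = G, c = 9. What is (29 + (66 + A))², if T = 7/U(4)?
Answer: 196249/16 ≈ 12266.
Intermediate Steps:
T = 7/4 ≈ 1.7500
A = 63/4 (A = 9*(7/4) = 63/4 ≈ 15.750)
(29 + (66 + A))² = (29 + (66 + 63/4))² = (29 + 327/4)² = (443/4)² = 196249/16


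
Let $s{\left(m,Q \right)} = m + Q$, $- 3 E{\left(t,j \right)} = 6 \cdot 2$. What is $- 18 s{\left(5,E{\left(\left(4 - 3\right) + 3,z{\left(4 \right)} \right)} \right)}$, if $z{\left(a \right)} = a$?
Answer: $-18$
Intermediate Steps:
$E{\left(t,j \right)} = -4$ ($E{\left(t,j \right)} = - \frac{6 \cdot 2}{3} = \left(- \frac{1}{3}\right) 12 = -4$)
$s{\left(m,Q \right)} = Q + m$
$- 18 s{\left(5,E{\left(\left(4 - 3\right) + 3,z{\left(4 \right)} \right)} \right)} = - 18 \left(-4 + 5\right) = \left(-18\right) 1 = -18$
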